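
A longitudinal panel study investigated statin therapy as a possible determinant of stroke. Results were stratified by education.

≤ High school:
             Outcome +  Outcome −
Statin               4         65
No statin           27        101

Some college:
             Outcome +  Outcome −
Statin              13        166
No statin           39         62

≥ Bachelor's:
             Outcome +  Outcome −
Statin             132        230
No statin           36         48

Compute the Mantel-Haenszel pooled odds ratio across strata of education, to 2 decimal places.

0.38

OR_MH = Σ(aᵢdᵢ/nᵢ) / Σ(bᵢcᵢ/nᵢ), where nᵢ is the stratum total.
Stratum 1 (≤ High school): n = 197; a·d/n = 4·101/197 = 2.0508; b·c/n = 65·27/197 = 8.9086
Stratum 2 (Some college): n = 280; a·d/n = 13·62/280 = 2.8786; b·c/n = 166·39/280 = 23.1214
Stratum 3 (≥ Bachelor's): n = 446; a·d/n = 132·48/446 = 14.2063; b·c/n = 230·36/446 = 18.5650
OR_MH = (2.0508 + 2.8786 + 14.2063) / (8.9086 + 23.1214 + 18.5650) = 19.1356 / 50.5951 = 0.37821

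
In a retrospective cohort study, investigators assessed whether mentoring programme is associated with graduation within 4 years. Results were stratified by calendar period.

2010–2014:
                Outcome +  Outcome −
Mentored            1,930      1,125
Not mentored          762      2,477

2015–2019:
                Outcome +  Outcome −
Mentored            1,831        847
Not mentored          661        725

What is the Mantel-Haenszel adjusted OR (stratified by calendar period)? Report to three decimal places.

3.965

OR_MH = Σ(aᵢdᵢ/nᵢ) / Σ(bᵢcᵢ/nᵢ), where nᵢ is the stratum total.
Stratum 1 (2010–2014): n = 6294; a·d/n = 1930·2477/6294 = 759.5504; b·c/n = 1125·762/6294 = 136.2011
Stratum 2 (2015–2019): n = 4064; a·d/n = 1831·725/4064 = 326.6425; b·c/n = 847·661/4064 = 137.7625
OR_MH = (759.5504 + 326.6425) / (136.2011 + 137.7625) = 1086.1928 / 273.9637 = 3.96473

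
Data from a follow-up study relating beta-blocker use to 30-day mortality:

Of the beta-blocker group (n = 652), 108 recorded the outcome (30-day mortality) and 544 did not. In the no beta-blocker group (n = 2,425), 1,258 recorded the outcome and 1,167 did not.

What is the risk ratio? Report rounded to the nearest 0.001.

0.319

From the description: a = 108, b = 544, c = 1258, d = 1167.
Risk in exposed = 108/652 = 0.16564; risk in unexposed = 1258/2425 = 0.51876.
RR = 0.16564 / 0.51876 = 0.31931
The risk is 68% lower among the exposed than among the unexposed.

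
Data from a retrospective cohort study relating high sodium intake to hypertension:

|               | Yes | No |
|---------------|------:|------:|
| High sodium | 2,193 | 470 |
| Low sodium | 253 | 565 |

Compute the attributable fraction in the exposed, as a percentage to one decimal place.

Cells: a = 2193, b = 470, c = 253, d = 565.
Risk in exposed = 2193/2663 = 0.82351; risk in unexposed = 253/818 = 0.30929.
RR = 0.82351/0.30929 = 2.66257
AR% = (RR − 1)/RR × 100 = (2.66257 − 1)/2.66257 × 100 = 62.4422%

62.4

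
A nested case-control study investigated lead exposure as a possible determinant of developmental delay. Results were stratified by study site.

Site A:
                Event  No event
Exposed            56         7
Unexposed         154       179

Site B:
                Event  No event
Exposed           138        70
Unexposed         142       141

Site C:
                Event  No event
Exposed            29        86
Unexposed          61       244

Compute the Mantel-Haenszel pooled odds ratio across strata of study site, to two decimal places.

OR_MH = Σ(aᵢdᵢ/nᵢ) / Σ(bᵢcᵢ/nᵢ), where nᵢ is the stratum total.
Stratum 1 (Site A): n = 396; a·d/n = 56·179/396 = 25.3131; b·c/n = 7·154/396 = 2.7222
Stratum 2 (Site B): n = 491; a·d/n = 138·141/491 = 39.6293; b·c/n = 70·142/491 = 20.2444
Stratum 3 (Site C): n = 420; a·d/n = 29·244/420 = 16.8476; b·c/n = 86·61/420 = 12.4905
OR_MH = (25.3131 + 39.6293 + 16.8476) / (2.7222 + 20.2444 + 12.4905) = 81.7901 / 35.4571 = 2.30673

2.31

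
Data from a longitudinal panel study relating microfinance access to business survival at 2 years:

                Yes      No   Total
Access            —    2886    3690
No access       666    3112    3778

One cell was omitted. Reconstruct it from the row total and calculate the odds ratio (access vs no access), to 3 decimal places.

The missing cell is in the exposed row: 3690 − 2886 = 804.
So a = 804, b = 2886, c = 666, d = 3112.
OR = (a·d)/(b·c) = (804 × 3112) / (2886 × 666) = 2502048 / 1922076 = 1.30174

1.302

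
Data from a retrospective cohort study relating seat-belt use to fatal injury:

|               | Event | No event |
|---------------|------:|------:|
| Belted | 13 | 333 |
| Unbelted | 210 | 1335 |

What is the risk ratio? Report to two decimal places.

0.28

Cells: a = 13, b = 333, c = 210, d = 1335.
Risk in exposed = 13/346 = 0.03757; risk in unexposed = 210/1545 = 0.13592.
RR = 0.03757 / 0.13592 = 0.27642
The risk is 72% lower among the exposed than among the unexposed.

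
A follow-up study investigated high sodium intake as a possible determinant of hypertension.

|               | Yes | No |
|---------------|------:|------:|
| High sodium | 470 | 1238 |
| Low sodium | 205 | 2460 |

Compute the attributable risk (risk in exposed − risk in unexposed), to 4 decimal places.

0.1983

Cells: a = 470, b = 1238, c = 205, d = 2460.
Risk in exposed = 470/1708 = 0.275176; risk in unexposed = 205/2665 = 0.076923.
Risk difference = 0.275176 − 0.076923 = 0.198253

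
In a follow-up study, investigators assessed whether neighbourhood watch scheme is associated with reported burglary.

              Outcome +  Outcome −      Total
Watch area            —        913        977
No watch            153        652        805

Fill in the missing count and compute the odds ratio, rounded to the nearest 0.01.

0.30

The missing cell is in the exposed row: 977 − 913 = 64.
So a = 64, b = 913, c = 153, d = 652.
OR = (a·d)/(b·c) = (64 × 652) / (913 × 153) = 41728 / 139689 = 0.29872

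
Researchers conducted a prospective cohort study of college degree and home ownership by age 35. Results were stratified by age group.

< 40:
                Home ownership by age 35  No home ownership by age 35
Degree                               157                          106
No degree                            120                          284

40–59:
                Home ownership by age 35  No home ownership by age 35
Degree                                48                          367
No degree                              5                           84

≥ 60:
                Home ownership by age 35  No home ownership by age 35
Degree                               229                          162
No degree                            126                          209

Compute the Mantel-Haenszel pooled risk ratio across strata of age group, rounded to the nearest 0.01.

RR_MH = Σ(aᵢ·n₀ᵢ/nᵢ) / Σ(cᵢ·n₁ᵢ/nᵢ), with n₁ᵢ = aᵢ+bᵢ (exposed), n₀ᵢ = cᵢ+dᵢ (unexposed), nᵢ = n₁ᵢ+n₀ᵢ.
Stratum 1 (< 40): n₁ = 263, n₀ = 404, n = 667; a·n₀/n = 157·404/667 = 95.0945; c·n₁/n = 120·263/667 = 47.3163
Stratum 2 (40–59): n₁ = 415, n₀ = 89, n = 504; a·n₀/n = 48·89/504 = 8.4762; c·n₁/n = 5·415/504 = 4.1171
Stratum 3 (≥ 60): n₁ = 391, n₀ = 335, n = 726; a·n₀/n = 229·335/726 = 105.6680; c·n₁/n = 126·391/726 = 67.8595
RR_MH = (95.0945 + 8.4762 + 105.6680) / (47.3163 + 4.1171 + 67.8595) = 209.2387 / 119.2929 = 1.75399

1.75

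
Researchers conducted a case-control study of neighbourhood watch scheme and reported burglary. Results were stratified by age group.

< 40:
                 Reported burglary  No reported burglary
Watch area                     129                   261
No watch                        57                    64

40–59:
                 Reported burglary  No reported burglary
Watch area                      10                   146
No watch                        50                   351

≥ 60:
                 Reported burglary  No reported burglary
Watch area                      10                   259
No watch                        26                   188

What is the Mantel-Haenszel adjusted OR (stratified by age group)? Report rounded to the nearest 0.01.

0.47

OR_MH = Σ(aᵢdᵢ/nᵢ) / Σ(bᵢcᵢ/nᵢ), where nᵢ is the stratum total.
Stratum 1 (< 40): n = 511; a·d/n = 129·64/511 = 16.1566; b·c/n = 261·57/511 = 29.1135
Stratum 2 (40–59): n = 557; a·d/n = 10·351/557 = 6.3016; b·c/n = 146·50/557 = 13.1059
Stratum 3 (≥ 60): n = 483; a·d/n = 10·188/483 = 3.8923; b·c/n = 259·26/483 = 13.9420
OR_MH = (16.1566 + 6.3016 + 3.8923) / (29.1135 + 13.1059 + 13.9420) = 26.3505 / 56.1615 = 0.46919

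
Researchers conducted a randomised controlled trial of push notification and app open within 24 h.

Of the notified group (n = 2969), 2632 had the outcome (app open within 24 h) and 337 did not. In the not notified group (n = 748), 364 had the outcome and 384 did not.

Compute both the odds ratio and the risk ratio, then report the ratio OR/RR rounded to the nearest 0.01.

4.52

From the description: a = 2632, b = 337, c = 364, d = 384.
OR = (2632·384)/(337·364) = 1010688/122668 = 8.23921
Risk in exposed = 2632/2969 = 0.88649; risk in unexposed = 364/748 = 0.48663; RR = 1.82170
OR/RR = 8.23921 / 1.82170 = 4.52283
The outcome is not rare, so the OR lies further from 1 than the RR.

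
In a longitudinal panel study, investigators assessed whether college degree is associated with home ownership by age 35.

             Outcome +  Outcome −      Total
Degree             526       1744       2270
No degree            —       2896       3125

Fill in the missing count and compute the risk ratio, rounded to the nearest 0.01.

The missing cell is in the unexposed row: 3125 − 2896 = 229.
So a = 526, b = 1744, c = 229, d = 2896.
RR = [a/(a+b)] / [c/(c+d)] = (526/2270) / (229/3125) = 0.23172/0.07328 = 3.16209

3.16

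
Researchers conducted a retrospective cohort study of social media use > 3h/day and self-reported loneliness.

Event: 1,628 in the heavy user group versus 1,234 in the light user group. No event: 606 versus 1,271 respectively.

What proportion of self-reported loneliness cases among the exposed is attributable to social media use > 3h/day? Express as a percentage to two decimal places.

32.40

From the description: a = 1628, b = 606, c = 1234, d = 1271.
Risk in exposed = 1628/2234 = 0.72874; risk in unexposed = 1234/2505 = 0.49261.
RR = 0.72874/0.49261 = 1.47933
AR% = (RR − 1)/RR × 100 = (1.47933 − 1)/1.47933 × 100 = 32.4016%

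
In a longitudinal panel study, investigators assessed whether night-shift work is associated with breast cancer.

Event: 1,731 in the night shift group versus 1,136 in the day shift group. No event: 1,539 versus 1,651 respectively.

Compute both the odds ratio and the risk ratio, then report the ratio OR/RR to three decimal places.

1.259

From the description: a = 1731, b = 1539, c = 1136, d = 1651.
OR = (1731·1651)/(1539·1136) = 2857881/1748304 = 1.63466
Risk in exposed = 1731/3270 = 0.52936; risk in unexposed = 1136/2787 = 0.40761; RR = 1.29870
OR/RR = 1.63466 / 1.29870 = 1.25869
The outcome is not rare, so the OR lies further from 1 than the RR.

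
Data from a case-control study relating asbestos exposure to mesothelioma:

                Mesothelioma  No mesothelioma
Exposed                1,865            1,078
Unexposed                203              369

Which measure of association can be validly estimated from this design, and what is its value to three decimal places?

Cells: a = 1865, b = 1078, c = 203, d = 369.
This is a case-control study: participants were sampled on outcome status, so risks in the source population cannot be estimated directly — relative risk is not valid here. The odds ratio is the appropriate measure.
OR = (a·d)/(b·c) = (1865 × 369) / (1078 × 203) = 688185 / 218834 = 3.14478

3.145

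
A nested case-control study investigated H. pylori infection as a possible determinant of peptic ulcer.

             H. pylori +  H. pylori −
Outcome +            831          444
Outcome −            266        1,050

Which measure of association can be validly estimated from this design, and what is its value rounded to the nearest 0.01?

Reading the table with exposure as columns: a = 831 (H. pylori +, case), b = 266 (H. pylori +, non-case), c = 444 (H. pylori −, case), d = 1050.
This is a nested case-control study: participants were sampled on outcome status, so risks in the source population cannot be estimated directly — relative risk is not valid here. The odds ratio is the appropriate measure.
OR = (a·d)/(b·c) = (831 × 1050) / (266 × 444) = 872550 / 118104 = 7.38798

7.39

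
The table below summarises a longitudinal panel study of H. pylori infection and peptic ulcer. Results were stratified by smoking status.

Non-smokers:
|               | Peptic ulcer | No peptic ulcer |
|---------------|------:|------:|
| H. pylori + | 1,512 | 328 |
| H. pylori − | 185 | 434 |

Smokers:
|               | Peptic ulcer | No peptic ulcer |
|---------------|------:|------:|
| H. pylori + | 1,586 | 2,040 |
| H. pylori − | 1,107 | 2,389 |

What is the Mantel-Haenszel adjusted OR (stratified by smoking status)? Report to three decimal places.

2.337

OR_MH = Σ(aᵢdᵢ/nᵢ) / Σ(bᵢcᵢ/nᵢ), where nᵢ is the stratum total.
Stratum 1 (Non-smokers): n = 2459; a·d/n = 1512·434/2459 = 266.8597; b·c/n = 328·185/2459 = 24.6767
Stratum 2 (Smokers): n = 7122; a·d/n = 1586·2389/7122 = 532.0070; b·c/n = 2040·1107/7122 = 317.0851
OR_MH = (266.8597 + 532.0070) / (24.6767 + 317.0851) = 798.8667 / 341.7618 = 2.33750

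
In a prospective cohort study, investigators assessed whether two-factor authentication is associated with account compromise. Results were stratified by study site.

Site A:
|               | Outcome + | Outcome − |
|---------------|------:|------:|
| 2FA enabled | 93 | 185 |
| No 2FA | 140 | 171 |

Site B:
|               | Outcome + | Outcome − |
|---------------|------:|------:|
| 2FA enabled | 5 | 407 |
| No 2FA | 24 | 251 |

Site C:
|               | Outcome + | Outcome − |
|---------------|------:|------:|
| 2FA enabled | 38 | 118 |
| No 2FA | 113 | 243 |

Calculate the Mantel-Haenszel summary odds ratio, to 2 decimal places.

0.56

OR_MH = Σ(aᵢdᵢ/nᵢ) / Σ(bᵢcᵢ/nᵢ), where nᵢ is the stratum total.
Stratum 1 (Site A): n = 589; a·d/n = 93·171/589 = 27.0000; b·c/n = 185·140/589 = 43.9728
Stratum 2 (Site B): n = 687; a·d/n = 5·251/687 = 1.8268; b·c/n = 407·24/687 = 14.2183
Stratum 3 (Site C): n = 512; a·d/n = 38·243/512 = 18.0352; b·c/n = 118·113/512 = 26.0430
OR_MH = (27.0000 + 1.8268 + 18.0352) / (43.9728 + 14.2183 + 26.0430) = 46.8619 / 84.2341 = 0.55633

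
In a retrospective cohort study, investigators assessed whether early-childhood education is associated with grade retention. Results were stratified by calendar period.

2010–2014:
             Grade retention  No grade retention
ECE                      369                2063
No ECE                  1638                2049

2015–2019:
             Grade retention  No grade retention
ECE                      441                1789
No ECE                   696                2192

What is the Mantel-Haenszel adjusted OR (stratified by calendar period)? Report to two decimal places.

0.39

OR_MH = Σ(aᵢdᵢ/nᵢ) / Σ(bᵢcᵢ/nᵢ), where nᵢ is the stratum total.
Stratum 1 (2010–2014): n = 6119; a·d/n = 369·2049/6119 = 123.5628; b·c/n = 2063·1638/6119 = 552.2461
Stratum 2 (2015–2019): n = 5118; a·d/n = 441·2192/5118 = 188.8769; b·c/n = 1789·696/5118 = 243.2872
OR_MH = (123.5628 + 188.8769) / (552.2461 + 243.2872) = 312.4397 / 795.5333 = 0.39274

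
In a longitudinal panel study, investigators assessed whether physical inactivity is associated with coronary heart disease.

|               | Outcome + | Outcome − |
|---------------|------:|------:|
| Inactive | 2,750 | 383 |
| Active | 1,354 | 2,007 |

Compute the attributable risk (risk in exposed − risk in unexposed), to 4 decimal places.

Cells: a = 2750, b = 383, c = 1354, d = 2007.
Risk in exposed = 2750/3133 = 0.877753; risk in unexposed = 1354/3361 = 0.402856.
Risk difference = 0.877753 − 0.402856 = 0.474897

0.4749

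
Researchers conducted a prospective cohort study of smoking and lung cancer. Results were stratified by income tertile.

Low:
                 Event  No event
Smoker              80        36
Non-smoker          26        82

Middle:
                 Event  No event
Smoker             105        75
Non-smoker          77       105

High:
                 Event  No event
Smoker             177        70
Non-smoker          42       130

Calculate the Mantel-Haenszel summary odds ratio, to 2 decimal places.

4.22

OR_MH = Σ(aᵢdᵢ/nᵢ) / Σ(bᵢcᵢ/nᵢ), where nᵢ is the stratum total.
Stratum 1 (Low): n = 224; a·d/n = 80·82/224 = 29.2857; b·c/n = 36·26/224 = 4.1786
Stratum 2 (Middle): n = 362; a·d/n = 105·105/362 = 30.4558; b·c/n = 75·77/362 = 15.9530
Stratum 3 (High): n = 419; a·d/n = 177·130/419 = 54.9165; b·c/n = 70·42/419 = 7.0167
OR_MH = (29.2857 + 30.4558 + 54.9165) / (4.1786 + 15.9530 + 7.0167) = 114.6580 / 27.1483 = 4.22339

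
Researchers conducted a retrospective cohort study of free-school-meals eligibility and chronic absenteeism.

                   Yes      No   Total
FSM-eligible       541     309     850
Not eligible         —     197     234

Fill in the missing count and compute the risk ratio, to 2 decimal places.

The missing cell is in the unexposed row: 234 − 197 = 37.
So a = 541, b = 309, c = 37, d = 197.
RR = [a/(a+b)] / [c/(c+d)] = (541/850) / (37/234) = 0.63647/0.15812 = 4.02525

4.03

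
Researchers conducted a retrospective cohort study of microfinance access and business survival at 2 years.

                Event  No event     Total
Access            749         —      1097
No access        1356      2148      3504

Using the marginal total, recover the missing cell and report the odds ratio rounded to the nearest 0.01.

The missing cell is in the exposed row: 1097 − 749 = 348.
So a = 749, b = 348, c = 1356, d = 2148.
OR = (a·d)/(b·c) = (749 × 2148) / (348 × 1356) = 1608852 / 471888 = 3.40939

3.41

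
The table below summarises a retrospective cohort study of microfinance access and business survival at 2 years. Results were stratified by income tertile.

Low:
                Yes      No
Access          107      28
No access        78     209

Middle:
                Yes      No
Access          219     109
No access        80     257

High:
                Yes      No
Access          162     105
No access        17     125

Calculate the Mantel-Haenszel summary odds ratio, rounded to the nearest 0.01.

8.26

OR_MH = Σ(aᵢdᵢ/nᵢ) / Σ(bᵢcᵢ/nᵢ), where nᵢ is the stratum total.
Stratum 1 (Low): n = 422; a·d/n = 107·209/422 = 52.9929; b·c/n = 28·78/422 = 5.1754
Stratum 2 (Middle): n = 665; a·d/n = 219·257/665 = 84.6361; b·c/n = 109·80/665 = 13.1128
Stratum 3 (High): n = 409; a·d/n = 162·125/409 = 49.5110; b·c/n = 105·17/409 = 4.3643
OR_MH = (52.9929 + 84.6361 + 49.5110) / (5.1754 + 13.1128 + 4.3643) = 187.1400 / 22.6524 = 8.26136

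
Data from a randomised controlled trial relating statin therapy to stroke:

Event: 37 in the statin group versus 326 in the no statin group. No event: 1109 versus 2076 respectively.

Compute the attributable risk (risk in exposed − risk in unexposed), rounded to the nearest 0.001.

-0.103

From the description: a = 37, b = 1109, c = 326, d = 2076.
Risk in exposed = 37/1146 = 0.032286; risk in unexposed = 326/2402 = 0.135720.
Risk difference = 0.032286 − 0.135720 = -0.103434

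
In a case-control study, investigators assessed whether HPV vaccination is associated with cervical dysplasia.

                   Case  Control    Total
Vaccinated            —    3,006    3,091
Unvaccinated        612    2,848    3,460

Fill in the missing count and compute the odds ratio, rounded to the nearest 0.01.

0.13

The missing cell is in the exposed row: 3091 − 3006 = 85.
So a = 85, b = 3006, c = 612, d = 2848.
OR = (a·d)/(b·c) = (85 × 2848) / (3006 × 612) = 242080 / 1839672 = 0.13159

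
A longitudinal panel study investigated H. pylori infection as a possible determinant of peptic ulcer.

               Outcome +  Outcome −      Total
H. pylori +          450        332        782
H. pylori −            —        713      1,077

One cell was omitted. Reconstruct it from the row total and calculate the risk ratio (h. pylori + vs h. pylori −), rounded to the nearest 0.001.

The missing cell is in the unexposed row: 1077 − 713 = 364.
So a = 450, b = 332, c = 364, d = 713.
RR = [a/(a+b)] / [c/(c+d)] = (450/782) / (364/1077) = 0.57545/0.33798 = 1.70263

1.703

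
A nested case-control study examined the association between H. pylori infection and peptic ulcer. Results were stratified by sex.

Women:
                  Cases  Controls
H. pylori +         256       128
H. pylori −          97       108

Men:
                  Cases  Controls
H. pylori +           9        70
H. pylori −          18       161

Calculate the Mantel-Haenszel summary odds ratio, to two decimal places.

OR_MH = Σ(aᵢdᵢ/nᵢ) / Σ(bᵢcᵢ/nᵢ), where nᵢ is the stratum total.
Stratum 1 (Women): n = 589; a·d/n = 256·108/589 = 46.9406; b·c/n = 128·97/589 = 21.0798
Stratum 2 (Men): n = 258; a·d/n = 9·161/258 = 5.6163; b·c/n = 70·18/258 = 4.8837
OR_MH = (46.9406 + 5.6163) / (21.0798 + 4.8837) = 52.5569 / 25.9635 = 2.02426

2.02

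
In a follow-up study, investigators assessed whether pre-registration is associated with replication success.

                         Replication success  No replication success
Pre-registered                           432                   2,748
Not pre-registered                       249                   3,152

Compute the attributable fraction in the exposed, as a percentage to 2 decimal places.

46.11

Cells: a = 432, b = 2748, c = 249, d = 3152.
Risk in exposed = 432/3180 = 0.13585; risk in unexposed = 249/3401 = 0.07321.
RR = 0.13585/0.07321 = 1.85551
AR% = (RR − 1)/RR × 100 = (1.85551 − 1)/1.85551 × 100 = 46.1065%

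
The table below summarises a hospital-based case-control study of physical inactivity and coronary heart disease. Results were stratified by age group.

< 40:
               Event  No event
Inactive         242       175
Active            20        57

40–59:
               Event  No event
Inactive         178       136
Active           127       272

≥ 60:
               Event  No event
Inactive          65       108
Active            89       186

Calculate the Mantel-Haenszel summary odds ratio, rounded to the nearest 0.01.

OR_MH = Σ(aᵢdᵢ/nᵢ) / Σ(bᵢcᵢ/nᵢ), where nᵢ is the stratum total.
Stratum 1 (< 40): n = 494; a·d/n = 242·57/494 = 27.9231; b·c/n = 175·20/494 = 7.0850
Stratum 2 (40–59): n = 713; a·d/n = 178·272/713 = 67.9046; b·c/n = 136·127/713 = 24.2244
Stratum 3 (≥ 60): n = 448; a·d/n = 65·186/448 = 26.9866; b·c/n = 108·89/448 = 21.4554
OR_MH = (27.9231 + 67.9046 + 26.9866) / (7.0850 + 24.2244 + 21.4554) = 122.8143 / 52.7648 = 2.32758

2.33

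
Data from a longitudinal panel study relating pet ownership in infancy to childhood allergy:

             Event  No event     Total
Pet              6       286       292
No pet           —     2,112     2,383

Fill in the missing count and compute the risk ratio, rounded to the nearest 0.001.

0.181

The missing cell is in the unexposed row: 2383 − 2112 = 271.
So a = 6, b = 286, c = 271, d = 2112.
RR = [a/(a+b)] / [c/(c+d)] = (6/292) / (271/2383) = 0.02055/0.11372 = 0.18069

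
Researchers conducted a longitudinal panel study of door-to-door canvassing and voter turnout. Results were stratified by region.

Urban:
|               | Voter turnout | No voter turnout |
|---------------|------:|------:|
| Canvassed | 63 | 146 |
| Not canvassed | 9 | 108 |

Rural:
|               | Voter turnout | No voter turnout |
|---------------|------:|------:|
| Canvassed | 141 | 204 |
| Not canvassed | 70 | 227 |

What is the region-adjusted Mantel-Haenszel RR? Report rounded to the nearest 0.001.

RR_MH = Σ(aᵢ·n₀ᵢ/nᵢ) / Σ(cᵢ·n₁ᵢ/nᵢ), with n₁ᵢ = aᵢ+bᵢ (exposed), n₀ᵢ = cᵢ+dᵢ (unexposed), nᵢ = n₁ᵢ+n₀ᵢ.
Stratum 1 (Urban): n₁ = 209, n₀ = 117, n = 326; a·n₀/n = 63·117/326 = 22.6104; c·n₁/n = 9·209/326 = 5.7699
Stratum 2 (Rural): n₁ = 345, n₀ = 297, n = 642; a·n₀/n = 141·297/642 = 65.2290; c·n₁/n = 70·345/642 = 37.6168
RR_MH = (22.6104 + 65.2290) / (5.7699 + 37.6168) = 87.8394 / 43.3868 = 2.02457

2.025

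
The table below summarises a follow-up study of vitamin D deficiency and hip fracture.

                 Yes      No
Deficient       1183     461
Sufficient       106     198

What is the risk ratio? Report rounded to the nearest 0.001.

2.064

Cells: a = 1183, b = 461, c = 106, d = 198.
Risk in exposed = 1183/1644 = 0.71959; risk in unexposed = 106/304 = 0.34868.
RR = 0.71959 / 0.34868 = 2.06372
The risk among the exposed is 2.06 times that among the unexposed.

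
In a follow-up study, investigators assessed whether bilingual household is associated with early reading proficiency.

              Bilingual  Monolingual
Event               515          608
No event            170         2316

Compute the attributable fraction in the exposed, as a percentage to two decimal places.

Reading the table with exposure as columns: a = 515 (Bilingual, case), b = 170 (Bilingual, non-case), c = 608 (Monolingual, case), d = 2316.
Risk in exposed = 515/685 = 0.75182; risk in unexposed = 608/2924 = 0.20793.
RR = 0.75182/0.20793 = 3.61568
AR% = (RR − 1)/RR × 100 = (3.61568 − 1)/3.61568 × 100 = 72.3427%

72.34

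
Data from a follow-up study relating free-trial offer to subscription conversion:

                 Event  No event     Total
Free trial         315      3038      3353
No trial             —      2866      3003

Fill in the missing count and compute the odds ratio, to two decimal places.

The missing cell is in the unexposed row: 3003 − 2866 = 137.
So a = 315, b = 3038, c = 137, d = 2866.
OR = (a·d)/(b·c) = (315 × 2866) / (3038 × 137) = 902790 / 416206 = 2.16909

2.17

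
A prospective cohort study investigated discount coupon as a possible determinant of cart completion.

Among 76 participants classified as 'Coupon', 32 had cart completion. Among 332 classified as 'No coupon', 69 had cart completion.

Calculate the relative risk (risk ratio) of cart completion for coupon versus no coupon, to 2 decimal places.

From the description: a = 32, b = 44, c = 69, d = 263.
Risk in exposed = 32/76 = 0.42105; risk in unexposed = 69/332 = 0.20783.
RR = 0.42105 / 0.20783 = 2.02593
The risk among the exposed is 2.03 times that among the unexposed.

2.03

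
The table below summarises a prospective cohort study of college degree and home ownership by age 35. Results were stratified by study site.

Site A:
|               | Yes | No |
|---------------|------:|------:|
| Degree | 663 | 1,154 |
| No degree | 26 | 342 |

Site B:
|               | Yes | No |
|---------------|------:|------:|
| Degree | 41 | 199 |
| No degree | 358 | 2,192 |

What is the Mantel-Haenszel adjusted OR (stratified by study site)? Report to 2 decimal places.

3.46

OR_MH = Σ(aᵢdᵢ/nᵢ) / Σ(bᵢcᵢ/nᵢ), where nᵢ is the stratum total.
Stratum 1 (Site A): n = 2185; a·d/n = 663·342/2185 = 103.7739; b·c/n = 1154·26/2185 = 13.7318
Stratum 2 (Site B): n = 2790; a·d/n = 41·2192/2790 = 32.2122; b·c/n = 199·358/2790 = 25.5348
OR_MH = (103.7739 + 32.2122) / (13.7318 + 25.5348) = 135.9861 / 39.2666 = 3.46315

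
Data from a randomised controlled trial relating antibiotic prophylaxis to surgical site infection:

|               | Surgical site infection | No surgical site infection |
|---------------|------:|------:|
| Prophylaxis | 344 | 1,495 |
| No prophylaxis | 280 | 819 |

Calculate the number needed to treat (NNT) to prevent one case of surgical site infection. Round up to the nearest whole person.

15

Risk in treated group = 344/1839 = 0.18706; risk in control = 280/1099 = 0.25478.
Absolute risk reduction = 0.25478 − 0.18706 = 0.06772
NNT = 1 / ARR = 1 / 0.06772 = 14.767 → round up → 15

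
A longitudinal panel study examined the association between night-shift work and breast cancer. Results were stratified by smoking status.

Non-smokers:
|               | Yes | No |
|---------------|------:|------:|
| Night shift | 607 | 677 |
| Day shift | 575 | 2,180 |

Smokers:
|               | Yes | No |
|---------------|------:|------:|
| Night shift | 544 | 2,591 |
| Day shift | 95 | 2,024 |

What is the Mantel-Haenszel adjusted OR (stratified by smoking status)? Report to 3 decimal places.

3.751

OR_MH = Σ(aᵢdᵢ/nᵢ) / Σ(bᵢcᵢ/nᵢ), where nᵢ is the stratum total.
Stratum 1 (Non-smokers): n = 4039; a·d/n = 607·2180/4039 = 327.6207; b·c/n = 677·575/4039 = 96.3791
Stratum 2 (Smokers): n = 5254; a·d/n = 544·2024/5254 = 209.5653; b·c/n = 2591·95/5254 = 46.8491
OR_MH = (327.6207 + 209.5653) / (96.3791 + 46.8491) = 537.1860 / 143.2281 = 3.75056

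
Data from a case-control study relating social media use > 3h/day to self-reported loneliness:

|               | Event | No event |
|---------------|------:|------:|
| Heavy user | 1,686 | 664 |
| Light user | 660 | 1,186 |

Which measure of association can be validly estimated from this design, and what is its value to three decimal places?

Cells: a = 1686, b = 664, c = 660, d = 1186.
This is a case-control study: participants were sampled on outcome status, so risks in the source population cannot be estimated directly — relative risk is not valid here. The odds ratio is the appropriate measure.
OR = (a·d)/(b·c) = (1686 × 1186) / (664 × 660) = 1999596 / 438240 = 4.56279

4.563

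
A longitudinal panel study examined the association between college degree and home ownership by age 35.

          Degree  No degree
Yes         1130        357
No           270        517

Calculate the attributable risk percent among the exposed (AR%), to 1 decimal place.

Reading the table with exposure as columns: a = 1130 (Degree, case), b = 270 (Degree, non-case), c = 357 (No degree, case), d = 517.
Risk in exposed = 1130/1400 = 0.80714; risk in unexposed = 357/874 = 0.40847.
RR = 0.80714/0.40847 = 1.97603
AR% = (RR − 1)/RR × 100 = (1.97603 − 1)/1.97603 × 100 = 49.3935%

49.4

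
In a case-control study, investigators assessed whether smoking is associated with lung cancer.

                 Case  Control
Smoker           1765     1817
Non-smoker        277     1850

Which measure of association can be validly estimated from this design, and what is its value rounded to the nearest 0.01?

Cells: a = 1765, b = 1817, c = 277, d = 1850.
This is a case-control study: participants were sampled on outcome status, so risks in the source population cannot be estimated directly — relative risk is not valid here. The odds ratio is the appropriate measure.
OR = (a·d)/(b·c) = (1765 × 1850) / (1817 × 277) = 3265250 / 503309 = 6.48757

6.49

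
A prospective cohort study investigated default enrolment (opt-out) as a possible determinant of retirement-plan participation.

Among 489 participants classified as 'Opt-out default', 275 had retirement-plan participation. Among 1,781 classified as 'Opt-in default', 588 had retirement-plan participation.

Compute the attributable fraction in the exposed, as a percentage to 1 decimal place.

From the description: a = 275, b = 214, c = 588, d = 1193.
Risk in exposed = 275/489 = 0.56237; risk in unexposed = 588/1781 = 0.33015.
RR = 0.56237/0.33015 = 1.70338
AR% = (RR − 1)/RR × 100 = (1.70338 − 1)/1.70338 × 100 = 41.2930%

41.3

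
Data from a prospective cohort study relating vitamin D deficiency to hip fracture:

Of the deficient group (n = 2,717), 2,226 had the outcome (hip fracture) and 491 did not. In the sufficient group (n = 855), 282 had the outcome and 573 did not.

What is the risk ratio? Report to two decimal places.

2.48

From the description: a = 2226, b = 491, c = 282, d = 573.
Risk in exposed = 2226/2717 = 0.81929; risk in unexposed = 282/855 = 0.32982.
RR = 0.81929 / 0.32982 = 2.48401
The risk among the exposed is 2.48 times that among the unexposed.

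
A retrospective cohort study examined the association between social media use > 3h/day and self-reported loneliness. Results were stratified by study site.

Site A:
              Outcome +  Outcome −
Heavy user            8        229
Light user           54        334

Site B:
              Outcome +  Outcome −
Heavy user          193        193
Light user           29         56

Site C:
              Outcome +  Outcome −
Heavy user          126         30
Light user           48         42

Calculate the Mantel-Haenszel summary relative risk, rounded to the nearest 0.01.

1.15

RR_MH = Σ(aᵢ·n₀ᵢ/nᵢ) / Σ(cᵢ·n₁ᵢ/nᵢ), with n₁ᵢ = aᵢ+bᵢ (exposed), n₀ᵢ = cᵢ+dᵢ (unexposed), nᵢ = n₁ᵢ+n₀ᵢ.
Stratum 1 (Site A): n₁ = 237, n₀ = 388, n = 625; a·n₀/n = 8·388/625 = 4.9664; c·n₁/n = 54·237/625 = 20.4768
Stratum 2 (Site B): n₁ = 386, n₀ = 85, n = 471; a·n₀/n = 193·85/471 = 34.8301; c·n₁/n = 29·386/471 = 23.7665
Stratum 3 (Site C): n₁ = 156, n₀ = 90, n = 246; a·n₀/n = 126·90/246 = 46.0976; c·n₁/n = 48·156/246 = 30.4390
RR_MH = (4.9664 + 34.8301 + 46.0976) / (20.4768 + 23.7665 + 30.4390) = 85.8941 / 74.6823 = 1.15013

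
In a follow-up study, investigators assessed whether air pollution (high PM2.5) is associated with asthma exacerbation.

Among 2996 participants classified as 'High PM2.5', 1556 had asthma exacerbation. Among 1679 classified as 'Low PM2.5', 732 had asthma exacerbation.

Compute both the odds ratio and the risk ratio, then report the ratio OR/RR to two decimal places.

From the description: a = 1556, b = 1440, c = 732, d = 947.
OR = (1556·947)/(1440·732) = 1473532/1054080 = 1.39793
Risk in exposed = 1556/2996 = 0.51936; risk in unexposed = 732/1679 = 0.43597; RR = 1.19126
OR/RR = 1.39793 / 1.19126 = 1.17349
The outcome is not rare, so the OR lies further from 1 than the RR.

1.17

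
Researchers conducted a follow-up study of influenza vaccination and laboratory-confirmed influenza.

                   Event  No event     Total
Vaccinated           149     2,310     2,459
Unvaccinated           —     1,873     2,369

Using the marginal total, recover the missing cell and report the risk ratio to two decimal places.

The missing cell is in the unexposed row: 2369 − 1873 = 496.
So a = 149, b = 2310, c = 496, d = 1873.
RR = [a/(a+b)] / [c/(c+d)] = (149/2459) / (496/2369) = 0.06059/0.20937 = 0.28941

0.29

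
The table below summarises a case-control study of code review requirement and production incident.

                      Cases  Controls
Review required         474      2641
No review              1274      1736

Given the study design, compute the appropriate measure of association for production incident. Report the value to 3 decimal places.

0.245

Cells: a = 474, b = 2641, c = 1274, d = 1736.
This is a case-control study: participants were sampled on outcome status, so risks in the source population cannot be estimated directly — relative risk is not valid here. The odds ratio is the appropriate measure.
OR = (a·d)/(b·c) = (474 × 1736) / (2641 × 1274) = 822864 / 3364634 = 0.24456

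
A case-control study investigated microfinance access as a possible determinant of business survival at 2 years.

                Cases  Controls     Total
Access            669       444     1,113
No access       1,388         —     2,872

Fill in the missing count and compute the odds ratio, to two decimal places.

The missing cell is in the unexposed row: 2872 − 1388 = 1484.
So a = 669, b = 444, c = 1388, d = 1484.
OR = (a·d)/(b·c) = (669 × 1484) / (444 × 1388) = 992796 / 616272 = 1.61097

1.61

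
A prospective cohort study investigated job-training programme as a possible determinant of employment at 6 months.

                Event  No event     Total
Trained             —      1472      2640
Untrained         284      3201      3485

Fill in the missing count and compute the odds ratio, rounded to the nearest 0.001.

8.943

The missing cell is in the exposed row: 2640 − 1472 = 1168.
So a = 1168, b = 1472, c = 284, d = 3201.
OR = (a·d)/(b·c) = (1168 × 3201) / (1472 × 284) = 3738768 / 418048 = 8.94339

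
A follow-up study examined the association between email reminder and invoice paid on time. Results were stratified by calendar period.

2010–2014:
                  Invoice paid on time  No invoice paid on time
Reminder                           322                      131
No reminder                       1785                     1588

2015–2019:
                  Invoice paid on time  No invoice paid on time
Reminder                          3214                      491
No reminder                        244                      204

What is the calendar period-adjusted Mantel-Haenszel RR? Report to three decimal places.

1.470

RR_MH = Σ(aᵢ·n₀ᵢ/nᵢ) / Σ(cᵢ·n₁ᵢ/nᵢ), with n₁ᵢ = aᵢ+bᵢ (exposed), n₀ᵢ = cᵢ+dᵢ (unexposed), nᵢ = n₁ᵢ+n₀ᵢ.
Stratum 1 (2010–2014): n₁ = 453, n₀ = 3373, n = 3826; a·n₀/n = 322·3373/3826 = 283.8751; c·n₁/n = 1785·453/3826 = 211.3447
Stratum 2 (2015–2019): n₁ = 3705, n₀ = 448, n = 4153; a·n₀/n = 3214·448/4153 = 346.7065; c·n₁/n = 244·3705/4153 = 217.6788
RR_MH = (283.8751 + 346.7065) / (211.3447 + 217.6788) = 630.5815 / 429.0235 = 1.46981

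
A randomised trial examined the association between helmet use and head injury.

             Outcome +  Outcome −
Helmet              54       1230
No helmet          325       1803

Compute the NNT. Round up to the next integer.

10

Risk in treated group = 54/1284 = 0.04206; risk in control = 325/2128 = 0.15273.
Absolute risk reduction = 0.15273 − 0.04206 = 0.11067
NNT = 1 / ARR = 1 / 0.11067 = 9.036 → round up → 10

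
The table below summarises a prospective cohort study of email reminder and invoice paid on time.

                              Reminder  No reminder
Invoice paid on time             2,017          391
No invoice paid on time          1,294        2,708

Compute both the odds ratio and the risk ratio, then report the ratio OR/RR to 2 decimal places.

Reading the table with exposure as columns: a = 2017 (Reminder, case), b = 1294 (Reminder, non-case), c = 391 (No reminder, case), d = 2708.
OR = (2017·2708)/(1294·391) = 5462036/505954 = 10.79552
Risk in exposed = 2017/3311 = 0.60918; risk in unexposed = 391/3099 = 0.12617; RR = 4.82827
OR/RR = 10.79552 / 4.82827 = 2.23590
The outcome is not rare, so the OR lies further from 1 than the RR.

2.24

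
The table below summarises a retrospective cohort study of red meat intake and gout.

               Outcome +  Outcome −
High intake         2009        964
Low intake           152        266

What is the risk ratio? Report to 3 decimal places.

Cells: a = 2009, b = 964, c = 152, d = 266.
Risk in exposed = 2009/2973 = 0.67575; risk in unexposed = 152/418 = 0.36364.
RR = 0.67575 / 0.36364 = 1.85831
The risk among the exposed is 1.86 times that among the unexposed.

1.858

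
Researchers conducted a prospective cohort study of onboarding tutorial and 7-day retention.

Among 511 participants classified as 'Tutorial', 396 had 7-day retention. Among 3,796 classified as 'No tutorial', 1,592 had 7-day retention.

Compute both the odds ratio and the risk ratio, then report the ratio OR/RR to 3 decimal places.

From the description: a = 396, b = 115, c = 1592, d = 2204.
OR = (396·2204)/(115·1592) = 872784/183080 = 4.76723
Risk in exposed = 396/511 = 0.77495; risk in unexposed = 1592/3796 = 0.41939; RR = 1.84781
OR/RR = 4.76723 / 1.84781 = 2.57993
The outcome is not rare, so the OR lies further from 1 than the RR.

2.580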